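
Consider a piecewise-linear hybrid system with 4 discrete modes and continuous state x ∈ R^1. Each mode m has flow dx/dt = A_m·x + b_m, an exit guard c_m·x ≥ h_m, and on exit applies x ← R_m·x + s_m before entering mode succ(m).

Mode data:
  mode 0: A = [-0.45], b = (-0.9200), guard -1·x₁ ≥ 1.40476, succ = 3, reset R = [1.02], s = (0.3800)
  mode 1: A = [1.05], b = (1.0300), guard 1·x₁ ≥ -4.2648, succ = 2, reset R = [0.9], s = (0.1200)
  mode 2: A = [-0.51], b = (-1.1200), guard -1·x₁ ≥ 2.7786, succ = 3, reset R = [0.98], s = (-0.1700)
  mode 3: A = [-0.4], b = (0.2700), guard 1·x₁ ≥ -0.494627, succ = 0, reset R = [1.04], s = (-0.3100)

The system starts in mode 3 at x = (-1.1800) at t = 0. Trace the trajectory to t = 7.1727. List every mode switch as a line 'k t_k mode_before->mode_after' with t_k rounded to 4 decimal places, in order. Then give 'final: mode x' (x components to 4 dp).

1 1.1530 3->0
2 2.5878 0->3
3 3.5633 3->0
4 4.9981 0->3
5 5.9736 3->0
final: 0 -1.3332

Mode 3: guard c·x = -0.4946 hit at Δt = 1.1530 (t = 1.1530), x⁻ = (-0.4946) → reset → x⁺ = (-0.8244), jump to mode 0
Mode 0: guard c·x = 1.4048 hit at Δt = 1.4348 (t = 2.5878), x⁻ = (-1.4048) → reset → x⁺ = (-1.0529), jump to mode 3
Mode 3: guard c·x = -0.4946 hit at Δt = 0.9755 (t = 3.5633), x⁻ = (-0.4946) → reset → x⁺ = (-0.8244), jump to mode 0
Mode 0: guard c·x = 1.4048 hit at Δt = 1.4348 (t = 4.9981), x⁻ = (-1.4048) → reset → x⁺ = (-1.0529), jump to mode 3
Mode 3: guard c·x = -0.4946 hit at Δt = 0.9755 (t = 5.9736), x⁻ = (-0.4946) → reset → x⁺ = (-0.8244), jump to mode 0
Mode 0: flow for 1.1991 to horizon, guard not reached → x = (-1.3332)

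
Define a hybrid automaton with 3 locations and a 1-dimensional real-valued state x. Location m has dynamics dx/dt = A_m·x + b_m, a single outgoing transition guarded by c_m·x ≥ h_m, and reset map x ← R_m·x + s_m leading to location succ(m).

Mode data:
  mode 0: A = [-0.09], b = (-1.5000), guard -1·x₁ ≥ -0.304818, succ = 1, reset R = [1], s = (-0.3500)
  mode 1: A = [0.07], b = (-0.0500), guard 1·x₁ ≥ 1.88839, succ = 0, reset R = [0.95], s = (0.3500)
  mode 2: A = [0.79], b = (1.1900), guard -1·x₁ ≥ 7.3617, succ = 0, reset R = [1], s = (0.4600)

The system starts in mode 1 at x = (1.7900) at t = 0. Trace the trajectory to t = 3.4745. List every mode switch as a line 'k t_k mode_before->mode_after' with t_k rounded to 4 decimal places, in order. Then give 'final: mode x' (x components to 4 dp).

Mode 1: guard c·x = 1.8884 hit at Δt = 1.2503 (t = 1.2503), x⁻ = (1.8884) → reset → x⁺ = (2.1440), jump to mode 0
Mode 0: guard c·x = -0.3048 hit at Δt = 1.1432 (t = 2.3935), x⁻ = (0.3048) → reset → x⁺ = (-0.0452), jump to mode 1
Mode 1: flow for 1.0810 to horizon, guard not reached → x = (-0.1049)

1 1.2503 1->0
2 2.3935 0->1
final: 1 -0.1049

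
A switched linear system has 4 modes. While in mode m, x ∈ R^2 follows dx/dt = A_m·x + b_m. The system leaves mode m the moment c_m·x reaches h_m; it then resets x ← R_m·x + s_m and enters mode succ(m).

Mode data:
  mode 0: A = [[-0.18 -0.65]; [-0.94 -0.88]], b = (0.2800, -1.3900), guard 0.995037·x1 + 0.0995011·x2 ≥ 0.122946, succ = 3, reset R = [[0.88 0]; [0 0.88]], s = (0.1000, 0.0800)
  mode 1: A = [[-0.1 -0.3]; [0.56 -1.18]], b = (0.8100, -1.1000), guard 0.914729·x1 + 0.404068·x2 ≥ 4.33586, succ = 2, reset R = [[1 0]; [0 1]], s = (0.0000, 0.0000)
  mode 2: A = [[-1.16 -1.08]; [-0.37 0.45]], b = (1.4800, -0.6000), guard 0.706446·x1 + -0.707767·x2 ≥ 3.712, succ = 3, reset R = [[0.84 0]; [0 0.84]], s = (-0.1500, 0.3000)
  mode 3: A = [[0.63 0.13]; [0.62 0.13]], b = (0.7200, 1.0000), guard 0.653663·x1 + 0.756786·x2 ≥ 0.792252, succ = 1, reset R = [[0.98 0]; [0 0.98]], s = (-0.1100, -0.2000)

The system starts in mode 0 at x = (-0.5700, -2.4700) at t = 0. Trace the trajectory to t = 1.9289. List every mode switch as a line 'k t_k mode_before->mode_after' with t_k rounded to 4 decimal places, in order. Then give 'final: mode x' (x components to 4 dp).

1 0.5152 0->3
2 1.5508 3->1
final: 1 1.7368 -0.3900

Mode 0: guard c·x = 0.1229 hit at Δt = 0.5152 (t = 0.5152), x⁻ = (0.3355, -2.1194) → reset → x⁺ = (0.3952, -1.7851), jump to mode 3
Mode 3: guard c·x = 0.7923 hit at Δt = 1.0356 (t = 1.5508), x⁻ = (1.5810, -0.3187) → reset → x⁺ = (1.4394, -0.5124), jump to mode 1
Mode 1: flow for 0.3781 to horizon, guard not reached → x = (1.7368, -0.3900)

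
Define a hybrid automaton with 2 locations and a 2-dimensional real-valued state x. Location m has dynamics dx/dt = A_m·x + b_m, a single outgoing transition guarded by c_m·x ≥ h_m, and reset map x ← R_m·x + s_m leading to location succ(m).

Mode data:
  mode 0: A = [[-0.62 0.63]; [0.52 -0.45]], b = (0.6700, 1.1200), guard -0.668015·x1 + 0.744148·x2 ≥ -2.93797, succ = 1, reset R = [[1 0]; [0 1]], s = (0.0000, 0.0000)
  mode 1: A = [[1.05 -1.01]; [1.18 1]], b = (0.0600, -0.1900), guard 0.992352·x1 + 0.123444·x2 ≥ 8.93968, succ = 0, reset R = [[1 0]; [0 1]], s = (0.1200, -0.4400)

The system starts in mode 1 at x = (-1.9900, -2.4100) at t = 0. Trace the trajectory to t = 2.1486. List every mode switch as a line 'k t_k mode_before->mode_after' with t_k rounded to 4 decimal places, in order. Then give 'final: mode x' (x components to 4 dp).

Mode 1: guard c·x = 8.9397 hit at Δt = 1.4429 (t = 1.4429), x⁻ = (10.1657, -9.3016) → reset → x⁺ = (10.2857, -9.7416), jump to mode 0
Mode 0: flow for 0.7057 to horizon, guard not reached → x = (4.6918, -4.2321)

1 1.4429 1->0
final: 0 4.6918 -4.2321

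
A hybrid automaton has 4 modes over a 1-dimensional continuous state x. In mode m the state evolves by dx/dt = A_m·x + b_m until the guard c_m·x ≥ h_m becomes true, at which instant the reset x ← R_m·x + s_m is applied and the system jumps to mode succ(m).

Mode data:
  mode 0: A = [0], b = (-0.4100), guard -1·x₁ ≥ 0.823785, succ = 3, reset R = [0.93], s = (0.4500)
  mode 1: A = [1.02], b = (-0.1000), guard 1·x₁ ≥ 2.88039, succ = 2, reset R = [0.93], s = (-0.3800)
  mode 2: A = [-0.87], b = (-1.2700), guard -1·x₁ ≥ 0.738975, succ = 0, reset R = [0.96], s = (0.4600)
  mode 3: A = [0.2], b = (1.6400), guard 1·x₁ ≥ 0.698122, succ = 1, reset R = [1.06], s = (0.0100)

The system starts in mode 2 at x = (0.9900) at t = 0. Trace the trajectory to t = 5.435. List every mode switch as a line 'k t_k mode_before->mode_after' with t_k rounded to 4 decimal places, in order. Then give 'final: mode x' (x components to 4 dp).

1 1.4062 2->0
2 2.8071 0->3
3 3.4122 3->1
4 4.8348 1->2
final: 2 0.7699

Mode 2: guard c·x = 0.7390 hit at Δt = 1.4062 (t = 1.4062), x⁻ = (-0.7390) → reset → x⁺ = (-0.2494), jump to mode 0
Mode 0: guard c·x = 0.8238 hit at Δt = 1.4009 (t = 2.8071), x⁻ = (-0.8238) → reset → x⁺ = (-0.3161), jump to mode 3
Mode 3: guard c·x = 0.6981 hit at Δt = 0.6051 (t = 3.4122), x⁻ = (0.6981) → reset → x⁺ = (0.7500), jump to mode 1
Mode 1: guard c·x = 2.8804 hit at Δt = 1.4226 (t = 4.8348), x⁻ = (2.8804) → reset → x⁺ = (2.2988), jump to mode 2
Mode 2: flow for 0.6002 to horizon, guard not reached → x = (0.7699)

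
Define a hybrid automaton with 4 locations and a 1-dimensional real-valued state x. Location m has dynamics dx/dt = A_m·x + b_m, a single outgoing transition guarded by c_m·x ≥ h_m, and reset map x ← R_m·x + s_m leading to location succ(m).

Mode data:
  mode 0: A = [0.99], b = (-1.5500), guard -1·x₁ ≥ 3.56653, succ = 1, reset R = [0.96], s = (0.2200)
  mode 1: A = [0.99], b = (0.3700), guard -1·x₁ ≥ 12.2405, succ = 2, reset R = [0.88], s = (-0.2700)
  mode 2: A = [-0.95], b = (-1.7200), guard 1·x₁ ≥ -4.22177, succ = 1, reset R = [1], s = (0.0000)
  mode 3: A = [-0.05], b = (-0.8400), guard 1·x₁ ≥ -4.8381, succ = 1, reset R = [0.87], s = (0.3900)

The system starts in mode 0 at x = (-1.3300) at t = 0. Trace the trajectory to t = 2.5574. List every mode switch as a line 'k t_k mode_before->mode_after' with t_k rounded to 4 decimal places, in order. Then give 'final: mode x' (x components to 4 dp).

Mode 0: guard c·x = 3.5665 hit at Δt = 0.5781 (t = 0.5781), x⁻ = (-3.5665) → reset → x⁺ = (-3.2039), jump to mode 1
Mode 1: guard c·x = 12.2405 hit at Δt = 1.4479 (t = 2.0260), x⁻ = (-12.2405) → reset → x⁺ = (-11.0416), jump to mode 2
Mode 2: flow for 0.5314 to horizon, guard not reached → x = (-7.3825)

1 0.5781 0->1
2 2.0260 1->2
final: 2 -7.3825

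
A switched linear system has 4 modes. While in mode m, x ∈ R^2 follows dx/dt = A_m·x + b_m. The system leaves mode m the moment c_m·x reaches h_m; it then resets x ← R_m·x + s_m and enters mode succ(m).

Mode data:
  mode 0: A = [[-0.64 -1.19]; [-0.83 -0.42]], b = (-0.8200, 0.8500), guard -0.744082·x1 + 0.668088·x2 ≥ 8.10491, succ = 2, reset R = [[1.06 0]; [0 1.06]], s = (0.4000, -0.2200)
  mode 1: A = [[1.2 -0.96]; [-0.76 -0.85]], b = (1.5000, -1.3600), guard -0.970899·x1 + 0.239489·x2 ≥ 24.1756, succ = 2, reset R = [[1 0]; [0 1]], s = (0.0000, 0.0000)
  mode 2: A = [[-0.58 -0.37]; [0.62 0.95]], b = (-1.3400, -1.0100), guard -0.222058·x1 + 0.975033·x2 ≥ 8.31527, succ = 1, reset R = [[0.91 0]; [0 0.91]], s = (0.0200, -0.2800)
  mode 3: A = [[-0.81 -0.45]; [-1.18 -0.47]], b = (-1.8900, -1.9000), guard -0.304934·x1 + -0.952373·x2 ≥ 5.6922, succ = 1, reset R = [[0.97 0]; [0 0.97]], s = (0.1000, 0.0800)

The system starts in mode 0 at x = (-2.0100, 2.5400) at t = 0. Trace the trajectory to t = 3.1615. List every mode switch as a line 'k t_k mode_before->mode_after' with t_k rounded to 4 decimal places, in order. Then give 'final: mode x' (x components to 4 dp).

Mode 0: guard c·x = 8.1049 hit at Δt = 1.2867 (t = 1.2867), x⁻ = (-5.8593, 5.6057) → reset → x⁺ = (-5.8108, 5.7221), jump to mode 2
Mode 2: guard c·x = 8.3153 hit at Δt = 1.0634 (t = 2.3501), x⁻ = (-6.0793, 7.1437) → reset → x⁺ = (-5.5122, 6.2207), jump to mode 1
Mode 1: flow for 0.8114 to horizon, guard not reached → x = (-20.8498, 7.9907)

1 1.2867 0->2
2 2.3501 2->1
final: 1 -20.8498 7.9907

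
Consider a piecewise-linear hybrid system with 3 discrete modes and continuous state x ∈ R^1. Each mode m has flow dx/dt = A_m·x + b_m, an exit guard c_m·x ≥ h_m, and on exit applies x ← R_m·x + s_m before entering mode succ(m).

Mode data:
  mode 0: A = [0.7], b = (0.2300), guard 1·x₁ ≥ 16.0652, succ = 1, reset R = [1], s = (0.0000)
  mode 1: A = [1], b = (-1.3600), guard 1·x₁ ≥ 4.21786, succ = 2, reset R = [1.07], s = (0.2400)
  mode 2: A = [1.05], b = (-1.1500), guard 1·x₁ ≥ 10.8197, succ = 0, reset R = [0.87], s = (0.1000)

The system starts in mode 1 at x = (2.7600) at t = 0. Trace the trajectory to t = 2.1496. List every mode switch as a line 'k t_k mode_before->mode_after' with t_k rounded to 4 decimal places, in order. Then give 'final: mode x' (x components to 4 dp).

Mode 1: guard c·x = 4.2179 hit at Δt = 0.7136 (t = 0.7136), x⁻ = (4.2179) → reset → x⁺ = (4.7531), jump to mode 2
Mode 2: guard c·x = 10.8197 hit at Δt = 0.9312 (t = 1.6448), x⁻ = (10.8197) → reset → x⁺ = (9.5131), jump to mode 0
Mode 0: flow for 0.5048 to horizon, guard not reached → x = (13.6844)

1 0.7136 1->2
2 1.6448 2->0
final: 0 13.6844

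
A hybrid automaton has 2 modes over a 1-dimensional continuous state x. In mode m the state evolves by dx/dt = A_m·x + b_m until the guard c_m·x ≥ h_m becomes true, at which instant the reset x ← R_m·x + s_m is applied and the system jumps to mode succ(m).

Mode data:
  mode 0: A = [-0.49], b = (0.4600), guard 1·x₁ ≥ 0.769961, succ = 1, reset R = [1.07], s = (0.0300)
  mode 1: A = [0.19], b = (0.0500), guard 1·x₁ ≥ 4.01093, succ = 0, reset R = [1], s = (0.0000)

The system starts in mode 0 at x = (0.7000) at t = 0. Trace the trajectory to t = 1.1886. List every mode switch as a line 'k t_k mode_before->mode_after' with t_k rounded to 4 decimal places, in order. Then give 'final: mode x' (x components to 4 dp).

Mode 0: guard c·x = 0.7700 hit at Δt = 0.7076 (t = 0.7076), x⁻ = (0.7700) → reset → x⁺ = (0.8539), jump to mode 1
Mode 1: flow for 0.4810 to horizon, guard not reached → x = (0.9608)

1 0.7076 0->1
final: 1 0.9608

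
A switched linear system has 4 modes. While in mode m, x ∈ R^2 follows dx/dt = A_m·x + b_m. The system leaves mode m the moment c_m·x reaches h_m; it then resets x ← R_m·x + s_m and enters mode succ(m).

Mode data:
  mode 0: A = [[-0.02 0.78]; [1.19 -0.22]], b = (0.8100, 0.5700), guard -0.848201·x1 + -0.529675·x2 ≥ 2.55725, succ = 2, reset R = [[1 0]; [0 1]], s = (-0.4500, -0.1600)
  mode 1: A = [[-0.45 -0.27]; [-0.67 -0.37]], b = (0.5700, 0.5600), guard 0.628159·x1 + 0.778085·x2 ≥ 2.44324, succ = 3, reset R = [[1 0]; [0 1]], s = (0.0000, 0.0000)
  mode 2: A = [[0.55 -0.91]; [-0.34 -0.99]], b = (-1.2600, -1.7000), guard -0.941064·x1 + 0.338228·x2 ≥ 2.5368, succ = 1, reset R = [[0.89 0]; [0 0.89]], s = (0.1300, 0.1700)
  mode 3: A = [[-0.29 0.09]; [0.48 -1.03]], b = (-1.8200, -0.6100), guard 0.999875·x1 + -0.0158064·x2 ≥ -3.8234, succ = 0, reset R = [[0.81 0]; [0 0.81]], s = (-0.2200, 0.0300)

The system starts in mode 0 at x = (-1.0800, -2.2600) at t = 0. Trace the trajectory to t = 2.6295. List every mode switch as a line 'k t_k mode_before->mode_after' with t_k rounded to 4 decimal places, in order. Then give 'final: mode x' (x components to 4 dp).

1 0.4153 0->2
2 1.8314 2->1
final: 1 -1.4795 0.5776

Mode 0: guard c·x = 2.5572 hit at Δt = 0.4153 (t = 0.4153), x⁻ = (-1.4896, -2.4425) → reset → x⁺ = (-1.9396, -2.6025), jump to mode 2
Mode 2: guard c·x = 2.5368 hit at Δt = 1.4161 (t = 1.8314), x⁻ = (-3.1604, -1.2931) → reset → x⁺ = (-2.6828, -0.9808), jump to mode 1
Mode 1: flow for 0.7981 to horizon, guard not reached → x = (-1.4795, 0.5776)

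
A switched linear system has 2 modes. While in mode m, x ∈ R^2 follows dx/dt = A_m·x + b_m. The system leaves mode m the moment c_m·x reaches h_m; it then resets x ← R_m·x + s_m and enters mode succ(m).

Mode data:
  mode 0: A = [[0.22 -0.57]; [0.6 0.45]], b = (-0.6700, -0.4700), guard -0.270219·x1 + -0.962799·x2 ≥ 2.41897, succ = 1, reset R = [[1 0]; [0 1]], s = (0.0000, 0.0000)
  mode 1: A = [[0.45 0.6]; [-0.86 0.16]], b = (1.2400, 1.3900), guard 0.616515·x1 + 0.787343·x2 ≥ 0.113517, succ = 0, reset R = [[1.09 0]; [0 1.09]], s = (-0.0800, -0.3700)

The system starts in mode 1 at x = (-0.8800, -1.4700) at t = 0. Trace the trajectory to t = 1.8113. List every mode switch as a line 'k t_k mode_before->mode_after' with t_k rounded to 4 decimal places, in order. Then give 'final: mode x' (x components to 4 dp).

Mode 1: guard c·x = 0.1135 hit at Δt = 0.9678 (t = 0.9678), x⁻ = (-0.2927, 0.3734) → reset → x⁺ = (-0.3991, 0.0370), jump to mode 0
Mode 0: flow for 0.8435 to horizon, guard not reached → x = (-0.9226, -0.8412)

1 0.9678 1->0
final: 0 -0.9226 -0.8412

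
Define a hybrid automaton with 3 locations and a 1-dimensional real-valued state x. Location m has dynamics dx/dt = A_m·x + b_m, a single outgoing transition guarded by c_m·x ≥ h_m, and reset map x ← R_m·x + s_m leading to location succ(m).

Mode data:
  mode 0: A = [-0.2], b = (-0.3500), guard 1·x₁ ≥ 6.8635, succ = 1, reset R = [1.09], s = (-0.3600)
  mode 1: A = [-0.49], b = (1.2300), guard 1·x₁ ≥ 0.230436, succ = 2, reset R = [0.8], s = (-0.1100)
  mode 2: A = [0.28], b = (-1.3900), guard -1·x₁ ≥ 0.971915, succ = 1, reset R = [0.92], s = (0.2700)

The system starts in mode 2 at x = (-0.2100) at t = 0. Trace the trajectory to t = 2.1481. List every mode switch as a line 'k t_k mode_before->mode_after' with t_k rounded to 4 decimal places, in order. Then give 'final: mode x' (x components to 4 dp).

Mode 2: guard c·x = 0.9719 hit at Δt = 0.4906 (t = 0.4906), x⁻ = (-0.9719) → reset → x⁺ = (-0.6242), jump to mode 1
Mode 1: guard c·x = 0.2304 hit at Δt = 0.6497 (t = 1.1403), x⁻ = (0.2304) → reset → x⁺ = (0.0743), jump to mode 2
Mode 2: guard c·x = 0.9719 hit at Δt = 0.6925 (t = 1.8328), x⁻ = (-0.9719) → reset → x⁺ = (-0.6242), jump to mode 1
Mode 1: flow for 0.3153 to horizon, guard not reached → x = (-0.1754)

1 0.4906 2->1
2 1.1403 1->2
3 1.8328 2->1
final: 1 -0.1754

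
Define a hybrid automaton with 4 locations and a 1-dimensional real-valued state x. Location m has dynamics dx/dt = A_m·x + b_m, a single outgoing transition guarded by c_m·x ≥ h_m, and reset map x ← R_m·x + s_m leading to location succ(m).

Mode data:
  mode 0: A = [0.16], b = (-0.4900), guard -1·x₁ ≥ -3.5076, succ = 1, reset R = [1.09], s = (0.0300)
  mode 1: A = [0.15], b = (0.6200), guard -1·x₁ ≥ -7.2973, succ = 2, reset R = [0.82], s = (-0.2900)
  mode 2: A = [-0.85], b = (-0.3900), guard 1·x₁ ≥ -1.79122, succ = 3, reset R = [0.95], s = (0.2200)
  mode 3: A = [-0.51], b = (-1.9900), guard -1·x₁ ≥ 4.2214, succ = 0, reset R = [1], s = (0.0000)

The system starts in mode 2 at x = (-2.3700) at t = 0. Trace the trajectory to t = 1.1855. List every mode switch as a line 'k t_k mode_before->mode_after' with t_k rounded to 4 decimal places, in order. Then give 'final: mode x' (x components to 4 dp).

Mode 2: guard c·x = -1.7912 hit at Δt = 0.4244 (t = 0.4244), x⁻ = (-1.7912) → reset → x⁺ = (-1.4817), jump to mode 3
Mode 3: flow for 0.7611 to horizon, guard not reached → x = (-2.2603)

1 0.4244 2->3
final: 3 -2.2603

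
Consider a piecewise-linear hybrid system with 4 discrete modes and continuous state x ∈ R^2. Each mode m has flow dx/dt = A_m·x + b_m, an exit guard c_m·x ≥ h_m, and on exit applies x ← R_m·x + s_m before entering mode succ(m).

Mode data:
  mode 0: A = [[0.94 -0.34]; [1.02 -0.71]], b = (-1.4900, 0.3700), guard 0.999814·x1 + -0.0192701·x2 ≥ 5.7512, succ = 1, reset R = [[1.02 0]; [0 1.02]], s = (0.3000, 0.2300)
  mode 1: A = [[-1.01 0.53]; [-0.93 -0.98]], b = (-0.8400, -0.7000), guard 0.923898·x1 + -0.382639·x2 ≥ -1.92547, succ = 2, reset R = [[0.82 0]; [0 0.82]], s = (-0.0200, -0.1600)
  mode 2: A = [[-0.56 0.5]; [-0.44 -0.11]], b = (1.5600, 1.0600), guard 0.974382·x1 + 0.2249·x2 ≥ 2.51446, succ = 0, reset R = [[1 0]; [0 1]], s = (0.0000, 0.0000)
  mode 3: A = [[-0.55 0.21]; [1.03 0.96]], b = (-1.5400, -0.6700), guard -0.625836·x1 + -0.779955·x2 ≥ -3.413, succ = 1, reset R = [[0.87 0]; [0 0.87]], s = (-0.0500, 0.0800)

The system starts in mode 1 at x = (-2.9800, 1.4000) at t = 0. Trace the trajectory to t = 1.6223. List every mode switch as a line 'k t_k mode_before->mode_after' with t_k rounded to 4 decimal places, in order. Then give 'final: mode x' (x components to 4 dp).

1 0.6854 1->2
final: 2 0.9297 1.8235

Mode 1: guard c·x = -1.9255 hit at Δt = 0.6854 (t = 0.6854), x⁻ = (-1.5308, 1.3360) → reset → x⁺ = (-1.2752, 0.9355), jump to mode 2
Mode 2: flow for 0.9369 to horizon, guard not reached → x = (0.9297, 1.8235)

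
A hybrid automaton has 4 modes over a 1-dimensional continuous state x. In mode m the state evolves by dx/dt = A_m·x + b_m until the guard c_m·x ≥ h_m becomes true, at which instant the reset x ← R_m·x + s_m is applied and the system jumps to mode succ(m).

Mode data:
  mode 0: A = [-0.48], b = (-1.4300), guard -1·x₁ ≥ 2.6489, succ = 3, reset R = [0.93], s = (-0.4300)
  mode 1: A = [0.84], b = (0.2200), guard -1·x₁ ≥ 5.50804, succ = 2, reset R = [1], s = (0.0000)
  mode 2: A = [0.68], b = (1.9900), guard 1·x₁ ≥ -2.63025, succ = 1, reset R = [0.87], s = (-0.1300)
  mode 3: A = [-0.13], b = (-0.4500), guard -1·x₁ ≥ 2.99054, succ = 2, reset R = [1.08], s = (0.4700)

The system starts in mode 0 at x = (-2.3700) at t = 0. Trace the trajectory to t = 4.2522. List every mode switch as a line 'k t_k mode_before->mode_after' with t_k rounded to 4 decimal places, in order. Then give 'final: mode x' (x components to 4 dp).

1 1.2754 0->3
2 2.7167 3->2
3 3.5623 2->1
final: 1 -4.1114

Mode 0: guard c·x = 2.6489 hit at Δt = 1.2754 (t = 1.2754), x⁻ = (-2.6489) → reset → x⁺ = (-2.8935), jump to mode 3
Mode 3: guard c·x = 2.9905 hit at Δt = 1.4413 (t = 2.7167), x⁻ = (-2.9905) → reset → x⁺ = (-2.7598), jump to mode 2
Mode 2: guard c·x = -2.6303 hit at Δt = 0.8456 (t = 3.5623), x⁻ = (-2.6303) → reset → x⁺ = (-2.4183), jump to mode 1
Mode 1: flow for 0.6899 to horizon, guard not reached → x = (-4.1114)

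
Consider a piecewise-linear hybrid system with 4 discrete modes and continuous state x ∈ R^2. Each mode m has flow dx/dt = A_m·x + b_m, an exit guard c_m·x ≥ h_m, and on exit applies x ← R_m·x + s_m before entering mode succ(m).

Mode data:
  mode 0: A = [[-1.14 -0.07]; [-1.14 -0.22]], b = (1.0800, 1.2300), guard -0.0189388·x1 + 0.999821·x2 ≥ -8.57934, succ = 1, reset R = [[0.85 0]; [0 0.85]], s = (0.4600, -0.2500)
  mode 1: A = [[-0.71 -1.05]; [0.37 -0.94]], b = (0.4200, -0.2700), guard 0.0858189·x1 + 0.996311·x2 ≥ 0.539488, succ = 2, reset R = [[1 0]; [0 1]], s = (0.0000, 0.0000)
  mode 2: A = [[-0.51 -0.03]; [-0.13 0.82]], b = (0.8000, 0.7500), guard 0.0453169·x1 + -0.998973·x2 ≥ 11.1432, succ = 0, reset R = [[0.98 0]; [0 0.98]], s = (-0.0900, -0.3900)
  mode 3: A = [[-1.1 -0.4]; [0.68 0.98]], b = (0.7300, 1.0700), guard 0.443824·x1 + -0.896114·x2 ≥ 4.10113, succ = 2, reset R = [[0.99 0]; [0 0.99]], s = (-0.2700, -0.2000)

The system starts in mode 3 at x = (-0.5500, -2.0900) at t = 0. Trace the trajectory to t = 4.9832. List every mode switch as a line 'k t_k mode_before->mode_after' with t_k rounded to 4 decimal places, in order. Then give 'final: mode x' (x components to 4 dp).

1 1.2302 3->2
2 2.5858 2->0
3 4.1594 0->1
final: 1 4.3195 -2.8494

Mode 3: guard c·x = 4.1011 hit at Δt = 1.2302 (t = 1.2302), x⁻ = (1.2057, -3.9794) → reset → x⁺ = (0.9237, -4.1396), jump to mode 2
Mode 2: guard c·x = 11.1432 hit at Δt = 1.3556 (t = 2.5858), x⁻ = (1.4619, -11.0883) → reset → x⁺ = (1.3427, -11.2566), jump to mode 0
Mode 0: guard c·x = -8.5793 hit at Δt = 1.5736 (t = 4.1594), x⁻ = (1.4959, -8.5525) → reset → x⁺ = (1.7315, -7.5197), jump to mode 1
Mode 1: flow for 0.8238 to horizon, guard not reached → x = (4.3195, -2.8494)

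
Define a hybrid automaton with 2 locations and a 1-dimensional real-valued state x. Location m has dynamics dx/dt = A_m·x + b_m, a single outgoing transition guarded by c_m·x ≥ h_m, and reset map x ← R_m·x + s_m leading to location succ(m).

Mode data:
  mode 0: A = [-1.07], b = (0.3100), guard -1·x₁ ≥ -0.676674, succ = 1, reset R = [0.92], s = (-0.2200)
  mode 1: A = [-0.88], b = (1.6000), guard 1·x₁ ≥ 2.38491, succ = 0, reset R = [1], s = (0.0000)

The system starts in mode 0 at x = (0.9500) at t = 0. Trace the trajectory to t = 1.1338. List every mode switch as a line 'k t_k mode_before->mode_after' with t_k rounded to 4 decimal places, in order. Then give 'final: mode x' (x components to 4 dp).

1 0.4994 0->1
final: 1 1.0082

Mode 0: guard c·x = -0.6767 hit at Δt = 0.4994 (t = 0.4994), x⁻ = (0.6767) → reset → x⁺ = (0.4025), jump to mode 1
Mode 1: flow for 0.6344 to horizon, guard not reached → x = (1.0082)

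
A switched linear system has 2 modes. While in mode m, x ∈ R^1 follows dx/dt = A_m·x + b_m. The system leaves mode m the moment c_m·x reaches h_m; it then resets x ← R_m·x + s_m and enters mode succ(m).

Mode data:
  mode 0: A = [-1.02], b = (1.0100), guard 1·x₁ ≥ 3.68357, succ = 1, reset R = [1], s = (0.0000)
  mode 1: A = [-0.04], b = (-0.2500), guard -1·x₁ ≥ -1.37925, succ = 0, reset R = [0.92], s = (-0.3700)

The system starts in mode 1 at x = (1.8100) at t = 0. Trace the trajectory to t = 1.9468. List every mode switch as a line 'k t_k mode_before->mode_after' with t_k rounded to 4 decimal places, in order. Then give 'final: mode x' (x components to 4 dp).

Mode 1: guard c·x = -1.3793 hit at Δt = 1.3731 (t = 1.3731), x⁻ = (1.3793) → reset → x⁺ = (0.8989), jump to mode 0
Mode 0: flow for 0.5737 to horizon, guard not reached → x = (0.9393)

1 1.3731 1->0
final: 0 0.9393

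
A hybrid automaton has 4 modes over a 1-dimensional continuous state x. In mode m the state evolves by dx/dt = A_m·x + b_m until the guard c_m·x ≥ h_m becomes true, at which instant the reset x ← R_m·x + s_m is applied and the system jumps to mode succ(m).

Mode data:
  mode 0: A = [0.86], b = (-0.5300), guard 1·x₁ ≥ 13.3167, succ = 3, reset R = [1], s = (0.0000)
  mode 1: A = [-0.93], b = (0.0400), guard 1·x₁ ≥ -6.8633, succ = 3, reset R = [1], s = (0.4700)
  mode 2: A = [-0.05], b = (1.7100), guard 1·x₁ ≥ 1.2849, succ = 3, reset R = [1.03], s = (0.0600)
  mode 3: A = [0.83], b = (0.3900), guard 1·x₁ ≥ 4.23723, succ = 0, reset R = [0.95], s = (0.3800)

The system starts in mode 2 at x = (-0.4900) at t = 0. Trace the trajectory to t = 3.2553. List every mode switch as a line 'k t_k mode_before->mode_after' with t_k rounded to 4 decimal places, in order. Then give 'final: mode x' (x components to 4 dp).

1 1.0504 2->3
2 2.1734 3->0
final: 0 10.2239

Mode 2: guard c·x = 1.2849 hit at Δt = 1.0504 (t = 1.0504), x⁻ = (1.2849) → reset → x⁺ = (1.3834), jump to mode 3
Mode 3: guard c·x = 4.2372 hit at Δt = 1.1230 (t = 2.1734), x⁻ = (4.2372) → reset → x⁺ = (4.4054), jump to mode 0
Mode 0: flow for 1.0819 to horizon, guard not reached → x = (10.2239)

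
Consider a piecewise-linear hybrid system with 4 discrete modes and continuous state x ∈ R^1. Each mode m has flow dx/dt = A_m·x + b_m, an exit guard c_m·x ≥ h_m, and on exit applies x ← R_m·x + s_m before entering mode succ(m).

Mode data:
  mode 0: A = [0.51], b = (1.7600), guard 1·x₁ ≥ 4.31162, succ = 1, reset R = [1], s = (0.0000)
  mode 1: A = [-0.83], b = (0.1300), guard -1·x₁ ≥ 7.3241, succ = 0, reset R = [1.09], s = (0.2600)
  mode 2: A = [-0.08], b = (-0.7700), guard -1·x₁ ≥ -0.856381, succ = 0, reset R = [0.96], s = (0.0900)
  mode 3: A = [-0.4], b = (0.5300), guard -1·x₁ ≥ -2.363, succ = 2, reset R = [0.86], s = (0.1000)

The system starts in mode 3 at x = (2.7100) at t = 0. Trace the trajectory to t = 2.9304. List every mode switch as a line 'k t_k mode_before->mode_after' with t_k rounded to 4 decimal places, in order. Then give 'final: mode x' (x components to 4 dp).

1 0.7210 3->2
2 2.1568 2->0
final: 0 3.0225

Mode 3: guard c·x = -2.3630 hit at Δt = 0.7210 (t = 0.7210), x⁻ = (2.3630) → reset → x⁺ = (2.1322), jump to mode 2
Mode 2: guard c·x = -0.8564 hit at Δt = 1.4358 (t = 2.1568), x⁻ = (0.8564) → reset → x⁺ = (0.9121), jump to mode 0
Mode 0: flow for 0.7736 to horizon, guard not reached → x = (3.0225)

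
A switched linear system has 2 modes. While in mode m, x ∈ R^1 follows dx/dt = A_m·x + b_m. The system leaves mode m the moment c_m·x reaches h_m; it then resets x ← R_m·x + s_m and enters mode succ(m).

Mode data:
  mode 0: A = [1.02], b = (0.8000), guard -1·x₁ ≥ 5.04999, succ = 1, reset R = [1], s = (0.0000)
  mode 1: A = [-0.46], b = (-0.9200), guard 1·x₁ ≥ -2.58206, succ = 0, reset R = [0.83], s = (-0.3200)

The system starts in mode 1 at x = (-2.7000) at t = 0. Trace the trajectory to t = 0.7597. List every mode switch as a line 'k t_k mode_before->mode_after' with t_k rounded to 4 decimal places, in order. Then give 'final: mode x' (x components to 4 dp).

1 0.4011 1->0
final: 0 -3.2045

Mode 1: guard c·x = -2.5821 hit at Δt = 0.4011 (t = 0.4011), x⁻ = (-2.5821) → reset → x⁺ = (-2.4631), jump to mode 0
Mode 0: flow for 0.3586 to horizon, guard not reached → x = (-3.2045)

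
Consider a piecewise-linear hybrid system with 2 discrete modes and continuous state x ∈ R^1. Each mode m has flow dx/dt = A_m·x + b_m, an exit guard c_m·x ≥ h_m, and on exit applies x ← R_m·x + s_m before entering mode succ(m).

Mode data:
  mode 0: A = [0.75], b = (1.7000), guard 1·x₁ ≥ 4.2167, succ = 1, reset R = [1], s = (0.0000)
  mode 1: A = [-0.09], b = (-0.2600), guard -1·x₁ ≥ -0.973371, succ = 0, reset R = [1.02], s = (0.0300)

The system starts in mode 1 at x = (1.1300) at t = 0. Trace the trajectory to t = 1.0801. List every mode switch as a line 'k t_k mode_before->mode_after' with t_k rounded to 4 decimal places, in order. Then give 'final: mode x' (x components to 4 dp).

Mode 1: guard c·x = -0.9734 hit at Δt = 0.4417 (t = 0.4417), x⁻ = (0.9734) → reset → x⁺ = (1.0228), jump to mode 0
Mode 0: flow for 0.6384 to horizon, guard not reached → x = (3.0430)

1 0.4417 1->0
final: 0 3.0430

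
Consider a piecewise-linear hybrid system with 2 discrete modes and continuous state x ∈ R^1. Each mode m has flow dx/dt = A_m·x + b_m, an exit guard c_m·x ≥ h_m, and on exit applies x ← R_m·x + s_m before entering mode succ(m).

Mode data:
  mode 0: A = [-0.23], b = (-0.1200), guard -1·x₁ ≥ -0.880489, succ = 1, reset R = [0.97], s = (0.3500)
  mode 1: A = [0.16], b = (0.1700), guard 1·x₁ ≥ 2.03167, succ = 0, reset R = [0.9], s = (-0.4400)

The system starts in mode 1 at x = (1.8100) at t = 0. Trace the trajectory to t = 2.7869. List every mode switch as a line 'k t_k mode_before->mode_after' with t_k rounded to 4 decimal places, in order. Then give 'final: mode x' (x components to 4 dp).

1 0.4646 1->0
2 1.8088 0->1
final: 1 1.5880

Mode 1: guard c·x = 2.0317 hit at Δt = 0.4646 (t = 0.4646), x⁻ = (2.0317) → reset → x⁺ = (1.3885), jump to mode 0
Mode 0: guard c·x = -0.8805 hit at Δt = 1.3442 (t = 1.8088), x⁻ = (0.8805) → reset → x⁺ = (1.2041), jump to mode 1
Mode 1: flow for 0.9781 to horizon, guard not reached → x = (1.5880)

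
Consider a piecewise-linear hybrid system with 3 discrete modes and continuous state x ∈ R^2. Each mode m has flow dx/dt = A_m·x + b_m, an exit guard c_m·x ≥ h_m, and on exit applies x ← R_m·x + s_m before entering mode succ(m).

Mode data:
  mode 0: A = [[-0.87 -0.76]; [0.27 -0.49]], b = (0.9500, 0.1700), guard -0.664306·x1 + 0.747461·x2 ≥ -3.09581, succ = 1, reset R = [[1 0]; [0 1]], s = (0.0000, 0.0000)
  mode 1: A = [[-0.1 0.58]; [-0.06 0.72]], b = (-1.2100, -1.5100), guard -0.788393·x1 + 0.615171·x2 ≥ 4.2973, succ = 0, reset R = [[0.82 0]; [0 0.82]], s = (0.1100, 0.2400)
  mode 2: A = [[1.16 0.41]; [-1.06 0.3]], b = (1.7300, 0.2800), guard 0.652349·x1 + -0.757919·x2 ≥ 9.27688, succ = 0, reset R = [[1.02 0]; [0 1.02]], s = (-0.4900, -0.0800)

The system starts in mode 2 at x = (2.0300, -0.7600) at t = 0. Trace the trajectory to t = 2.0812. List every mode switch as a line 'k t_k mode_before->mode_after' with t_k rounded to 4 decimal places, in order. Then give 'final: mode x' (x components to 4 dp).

Mode 2: guard c·x = 9.2769 hit at Δt = 0.9533 (t = 0.9533), x⁻ = (7.5450, -5.7459) → reset → x⁺ = (7.2059, -5.9408), jump to mode 0
Mode 0: flow for 1.1279 to horizon, guard not reached → x = (5.1908, -1.8146)

1 0.9533 2->0
final: 0 5.1908 -1.8146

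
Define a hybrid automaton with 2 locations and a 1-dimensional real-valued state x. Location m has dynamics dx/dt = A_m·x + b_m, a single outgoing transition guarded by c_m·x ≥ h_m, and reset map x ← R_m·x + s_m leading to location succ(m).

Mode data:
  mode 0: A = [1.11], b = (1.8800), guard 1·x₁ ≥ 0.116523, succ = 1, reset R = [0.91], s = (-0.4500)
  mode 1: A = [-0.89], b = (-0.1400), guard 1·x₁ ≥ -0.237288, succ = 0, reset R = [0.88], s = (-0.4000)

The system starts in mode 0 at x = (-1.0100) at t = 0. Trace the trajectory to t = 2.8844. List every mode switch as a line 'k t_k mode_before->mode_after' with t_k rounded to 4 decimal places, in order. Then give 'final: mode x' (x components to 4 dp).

Mode 0: guard c·x = 0.1165 hit at Δt = 0.8772 (t = 0.8772), x⁻ = (0.1165) → reset → x⁺ = (-0.3440), jump to mode 1
Mode 1: guard c·x = -0.2373 hit at Δt = 0.9522 (t = 1.8294), x⁻ = (-0.2373) → reset → x⁺ = (-0.6088), jump to mode 0
Mode 0: guard c·x = 0.1165 hit at Δt = 0.4612 (t = 2.2906), x⁻ = (0.1165) → reset → x⁺ = (-0.3440), jump to mode 1
Mode 1: flow for 0.5938 to horizon, guard not reached → x = (-0.2673)

1 0.8772 0->1
2 1.8294 1->0
3 2.2906 0->1
final: 1 -0.2673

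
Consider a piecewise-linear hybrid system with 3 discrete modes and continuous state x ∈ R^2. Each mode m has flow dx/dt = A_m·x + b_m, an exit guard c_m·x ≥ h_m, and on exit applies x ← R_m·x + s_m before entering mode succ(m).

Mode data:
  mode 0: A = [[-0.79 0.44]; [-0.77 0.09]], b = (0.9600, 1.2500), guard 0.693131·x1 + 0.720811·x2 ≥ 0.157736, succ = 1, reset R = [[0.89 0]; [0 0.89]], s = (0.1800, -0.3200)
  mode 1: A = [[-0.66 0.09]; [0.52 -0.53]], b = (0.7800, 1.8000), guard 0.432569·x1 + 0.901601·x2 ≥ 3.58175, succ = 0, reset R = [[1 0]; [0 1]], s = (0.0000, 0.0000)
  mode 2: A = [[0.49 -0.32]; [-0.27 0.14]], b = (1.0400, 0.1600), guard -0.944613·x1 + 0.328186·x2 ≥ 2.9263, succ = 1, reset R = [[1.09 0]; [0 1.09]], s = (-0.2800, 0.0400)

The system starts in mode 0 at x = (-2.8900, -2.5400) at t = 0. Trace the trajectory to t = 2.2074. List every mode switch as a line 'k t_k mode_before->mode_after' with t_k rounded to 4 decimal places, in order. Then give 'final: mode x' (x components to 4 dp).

Mode 0: guard c·x = 0.1577 hit at Δt = 1.3148 (t = 1.3148), x⁻ = (-0.4228, 0.6254) → reset → x⁺ = (-0.1963, 0.2366), jump to mode 1
Mode 1: flow for 0.8926 to horizon, guard not reached → x = (0.4751, 1.4978)

1 1.3148 0->1
final: 1 0.4751 1.4978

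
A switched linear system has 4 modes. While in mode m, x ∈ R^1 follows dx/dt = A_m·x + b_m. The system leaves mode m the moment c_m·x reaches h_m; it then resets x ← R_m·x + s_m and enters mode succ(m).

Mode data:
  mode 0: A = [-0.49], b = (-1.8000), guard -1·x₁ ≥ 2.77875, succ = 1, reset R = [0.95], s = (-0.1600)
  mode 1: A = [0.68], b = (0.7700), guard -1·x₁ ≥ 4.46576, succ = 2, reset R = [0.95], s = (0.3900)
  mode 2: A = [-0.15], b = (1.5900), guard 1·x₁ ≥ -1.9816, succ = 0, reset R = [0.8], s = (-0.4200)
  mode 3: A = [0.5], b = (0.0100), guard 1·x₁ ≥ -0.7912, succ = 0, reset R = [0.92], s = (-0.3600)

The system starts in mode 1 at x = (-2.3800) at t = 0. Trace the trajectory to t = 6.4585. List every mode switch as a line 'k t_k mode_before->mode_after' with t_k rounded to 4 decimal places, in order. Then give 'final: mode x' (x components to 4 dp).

1 1.4452 1->2
2 2.3694 2->0
3 3.6408 0->1
4 4.6595 1->2
5 5.5837 2->0
final: 0 -2.5869

Mode 1: guard c·x = 4.4658 hit at Δt = 1.4452 (t = 1.4452), x⁻ = (-4.4658) → reset → x⁺ = (-3.8525), jump to mode 2
Mode 2: guard c·x = -1.9816 hit at Δt = 0.9242 (t = 2.3694), x⁻ = (-1.9816) → reset → x⁺ = (-2.0053), jump to mode 0
Mode 0: guard c·x = 2.7788 hit at Δt = 1.2714 (t = 3.6408), x⁻ = (-2.7787) → reset → x⁺ = (-2.7998), jump to mode 1
Mode 1: guard c·x = 4.4658 hit at Δt = 1.0187 (t = 4.6595), x⁻ = (-4.4658) → reset → x⁺ = (-3.8525), jump to mode 2
Mode 2: guard c·x = -1.9816 hit at Δt = 0.9242 (t = 5.5837), x⁻ = (-1.9816) → reset → x⁺ = (-2.0053), jump to mode 0
Mode 0: flow for 0.8748 to horizon, guard not reached → x = (-2.5869)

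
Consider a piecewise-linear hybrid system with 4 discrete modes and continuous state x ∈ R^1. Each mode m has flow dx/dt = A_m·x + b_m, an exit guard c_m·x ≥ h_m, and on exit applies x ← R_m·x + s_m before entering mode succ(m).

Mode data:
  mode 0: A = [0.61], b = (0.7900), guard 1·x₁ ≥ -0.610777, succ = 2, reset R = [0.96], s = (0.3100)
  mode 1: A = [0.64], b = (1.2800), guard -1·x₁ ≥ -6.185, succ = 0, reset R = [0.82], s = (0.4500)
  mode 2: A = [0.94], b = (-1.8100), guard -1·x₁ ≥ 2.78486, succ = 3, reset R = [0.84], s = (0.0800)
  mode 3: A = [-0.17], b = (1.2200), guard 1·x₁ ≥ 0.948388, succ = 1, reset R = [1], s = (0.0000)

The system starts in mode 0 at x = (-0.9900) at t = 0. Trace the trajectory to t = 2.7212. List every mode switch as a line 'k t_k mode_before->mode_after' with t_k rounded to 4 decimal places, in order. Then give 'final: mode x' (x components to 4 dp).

Mode 0: guard c·x = -0.6108 hit at Δt = 1.3243 (t = 1.3243), x⁻ = (-0.6108) → reset → x⁺ = (-0.2763), jump to mode 2
Mode 2: guard c·x = 2.7849 hit at Δt = 0.8090 (t = 2.1333), x⁻ = (-2.7849) → reset → x⁺ = (-2.2593), jump to mode 3
Mode 3: flow for 0.5879 to horizon, guard not reached → x = (-1.3618)

1 1.3243 0->2
2 2.1333 2->3
final: 3 -1.3618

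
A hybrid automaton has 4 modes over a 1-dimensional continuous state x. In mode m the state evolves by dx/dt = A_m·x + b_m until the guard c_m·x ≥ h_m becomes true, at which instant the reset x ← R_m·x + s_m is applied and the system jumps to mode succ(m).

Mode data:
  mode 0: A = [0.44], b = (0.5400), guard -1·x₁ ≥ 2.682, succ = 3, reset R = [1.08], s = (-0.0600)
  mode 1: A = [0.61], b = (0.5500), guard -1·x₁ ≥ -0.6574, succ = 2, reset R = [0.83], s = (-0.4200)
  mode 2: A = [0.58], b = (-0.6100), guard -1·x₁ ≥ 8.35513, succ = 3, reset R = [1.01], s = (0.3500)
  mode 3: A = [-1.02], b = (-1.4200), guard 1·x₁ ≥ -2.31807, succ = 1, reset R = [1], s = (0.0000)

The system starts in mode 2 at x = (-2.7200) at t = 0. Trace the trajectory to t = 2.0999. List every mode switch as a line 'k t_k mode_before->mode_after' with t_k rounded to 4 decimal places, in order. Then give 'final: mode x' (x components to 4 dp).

Mode 2: guard c·x = 8.3551 hit at Δt = 1.5757 (t = 1.5757), x⁻ = (-8.3551) → reset → x⁺ = (-8.0887), jump to mode 3
Mode 3: flow for 0.5242 to horizon, guard not reached → x = (-5.3153)

1 1.5757 2->3
final: 3 -5.3153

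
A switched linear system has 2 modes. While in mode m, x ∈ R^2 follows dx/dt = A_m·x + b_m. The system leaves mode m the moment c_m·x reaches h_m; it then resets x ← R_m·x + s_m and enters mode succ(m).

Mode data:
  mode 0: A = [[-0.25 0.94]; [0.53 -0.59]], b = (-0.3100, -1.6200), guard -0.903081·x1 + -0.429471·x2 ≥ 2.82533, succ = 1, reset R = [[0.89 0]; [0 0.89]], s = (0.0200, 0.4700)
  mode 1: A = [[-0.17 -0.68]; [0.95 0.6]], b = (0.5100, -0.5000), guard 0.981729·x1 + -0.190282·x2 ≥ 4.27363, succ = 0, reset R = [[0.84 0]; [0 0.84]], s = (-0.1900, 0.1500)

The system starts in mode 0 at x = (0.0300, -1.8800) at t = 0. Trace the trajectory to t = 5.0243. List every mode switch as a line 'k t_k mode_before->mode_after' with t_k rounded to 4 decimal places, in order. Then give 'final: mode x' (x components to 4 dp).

Mode 0: guard c·x = 2.8253 hit at Δt = 0.8945 (t = 0.8945), x⁻ = (-1.8906, -2.6030) → reset → x⁺ = (-1.6627, -1.8467), jump to mode 1
Mode 1: guard c·x = 4.2736 hit at Δt = 1.5683 (t = 2.4628), x⁻ = (3.2757, -5.5592) → reset → x⁺ = (2.5616, -4.5197), jump to mode 0
Mode 0: guard c·x = 2.8253 hit at Δt = 0.9744 (t = 3.4372), x⁻ = (-1.3955, -3.6443) → reset → x⁺ = (-1.2220, -2.7734), jump to mode 1
Mode 1: guard c·x = 4.2736 hit at Δt = 1.2740 (t = 4.7112), x⁻ = (3.2120, -5.8875) → reset → x⁺ = (2.5081, -4.7955), jump to mode 0
Mode 0: flow for 0.3131 to horizon, guard not reached → x = (0.9633, -4.1941)

1 0.8945 0->1
2 2.4628 1->0
3 3.4372 0->1
4 4.7112 1->0
final: 0 0.9633 -4.1941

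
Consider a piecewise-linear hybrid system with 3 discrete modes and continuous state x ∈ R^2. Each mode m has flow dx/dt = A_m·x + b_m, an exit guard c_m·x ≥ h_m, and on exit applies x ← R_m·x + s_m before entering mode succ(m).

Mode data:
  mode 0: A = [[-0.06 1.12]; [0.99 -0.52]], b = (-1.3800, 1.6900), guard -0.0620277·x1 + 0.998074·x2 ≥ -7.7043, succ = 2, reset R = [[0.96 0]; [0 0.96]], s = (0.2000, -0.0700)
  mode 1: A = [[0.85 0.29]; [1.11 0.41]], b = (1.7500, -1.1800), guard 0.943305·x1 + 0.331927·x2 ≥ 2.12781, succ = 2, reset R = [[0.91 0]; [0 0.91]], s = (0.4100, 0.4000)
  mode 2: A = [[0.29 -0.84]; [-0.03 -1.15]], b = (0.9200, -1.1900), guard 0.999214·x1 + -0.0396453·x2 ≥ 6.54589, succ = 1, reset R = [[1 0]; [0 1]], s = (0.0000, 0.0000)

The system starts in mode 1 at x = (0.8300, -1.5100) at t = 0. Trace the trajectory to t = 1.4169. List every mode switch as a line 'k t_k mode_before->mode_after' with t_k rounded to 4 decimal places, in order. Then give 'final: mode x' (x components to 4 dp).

1 0.7126 1->2
final: 2 4.9753 -1.0525

Mode 1: guard c·x = 2.1278 hit at Δt = 0.7126 (t = 0.7126), x⁻ = (2.7749, -1.4756) → reset → x⁺ = (2.9352, -0.9428), jump to mode 2
Mode 2: flow for 0.7043 to horizon, guard not reached → x = (4.9753, -1.0525)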